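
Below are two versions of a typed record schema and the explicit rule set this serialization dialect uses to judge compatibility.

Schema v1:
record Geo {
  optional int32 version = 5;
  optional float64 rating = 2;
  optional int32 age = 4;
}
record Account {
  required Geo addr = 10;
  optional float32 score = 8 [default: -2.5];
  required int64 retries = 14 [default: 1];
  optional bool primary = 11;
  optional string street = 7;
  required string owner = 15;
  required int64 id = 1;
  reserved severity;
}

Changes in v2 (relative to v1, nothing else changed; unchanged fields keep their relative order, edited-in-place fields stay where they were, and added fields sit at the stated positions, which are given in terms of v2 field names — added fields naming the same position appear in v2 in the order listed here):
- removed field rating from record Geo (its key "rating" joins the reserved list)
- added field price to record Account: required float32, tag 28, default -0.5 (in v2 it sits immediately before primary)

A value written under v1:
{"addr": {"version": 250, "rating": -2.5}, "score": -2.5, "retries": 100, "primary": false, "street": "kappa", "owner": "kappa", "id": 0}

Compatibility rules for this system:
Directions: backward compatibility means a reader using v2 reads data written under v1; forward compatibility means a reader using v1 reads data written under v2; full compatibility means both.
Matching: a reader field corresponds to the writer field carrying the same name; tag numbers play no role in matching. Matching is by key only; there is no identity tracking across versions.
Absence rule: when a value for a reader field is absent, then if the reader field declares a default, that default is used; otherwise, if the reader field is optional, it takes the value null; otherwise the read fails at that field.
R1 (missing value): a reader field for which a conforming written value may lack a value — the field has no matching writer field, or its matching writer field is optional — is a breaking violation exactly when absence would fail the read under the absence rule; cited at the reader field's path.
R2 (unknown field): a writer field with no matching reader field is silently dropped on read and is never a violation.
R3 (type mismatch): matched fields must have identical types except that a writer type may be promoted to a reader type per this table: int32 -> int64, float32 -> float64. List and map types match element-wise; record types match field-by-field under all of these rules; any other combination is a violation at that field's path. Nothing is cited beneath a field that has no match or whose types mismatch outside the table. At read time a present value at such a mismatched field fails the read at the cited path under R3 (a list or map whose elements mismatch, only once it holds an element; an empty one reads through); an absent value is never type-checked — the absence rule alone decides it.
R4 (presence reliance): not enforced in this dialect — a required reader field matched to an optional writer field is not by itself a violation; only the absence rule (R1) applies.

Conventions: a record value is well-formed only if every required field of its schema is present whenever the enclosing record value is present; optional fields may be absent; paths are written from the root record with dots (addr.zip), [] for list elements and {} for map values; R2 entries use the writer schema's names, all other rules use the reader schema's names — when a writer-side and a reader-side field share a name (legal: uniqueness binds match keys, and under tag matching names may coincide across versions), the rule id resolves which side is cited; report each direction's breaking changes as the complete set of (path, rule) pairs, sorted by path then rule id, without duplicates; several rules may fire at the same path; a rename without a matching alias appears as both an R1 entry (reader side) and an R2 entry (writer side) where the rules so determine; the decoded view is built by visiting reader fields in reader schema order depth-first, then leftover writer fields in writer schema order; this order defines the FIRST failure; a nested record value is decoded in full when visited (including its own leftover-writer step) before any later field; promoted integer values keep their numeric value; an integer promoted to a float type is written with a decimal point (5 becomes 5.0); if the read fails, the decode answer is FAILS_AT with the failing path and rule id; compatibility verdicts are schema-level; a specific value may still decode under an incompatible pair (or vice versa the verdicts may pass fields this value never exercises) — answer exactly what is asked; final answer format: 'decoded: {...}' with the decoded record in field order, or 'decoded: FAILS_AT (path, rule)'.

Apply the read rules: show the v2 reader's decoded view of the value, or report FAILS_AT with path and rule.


each type pair in Account: writer, then reader
decode (reader v2):
  addr.version := 250
  addr.age := null (absent, optional -> null)
  writer addr.rating: unknown -> dropped
  score := -2.5
  retries := 100
  price := -0.5 (absent -> default)
  primary := false
  street := "kappa"
  owner := "kappa"
  id := 0
  => decoded: {"addr": {"version": 250, "age": null}, "score": -2.5, "retries": 100, "price": -0.5, "primary": false, "street": "kappa", "owner": "kappa", "id": 0}

decoded: {"addr": {"version": 250, "age": null}, "score": -2.5, "retries": 100, "price": -0.5, "primary": false, "street": "kappa", "owner": "kappa", "id": 0}


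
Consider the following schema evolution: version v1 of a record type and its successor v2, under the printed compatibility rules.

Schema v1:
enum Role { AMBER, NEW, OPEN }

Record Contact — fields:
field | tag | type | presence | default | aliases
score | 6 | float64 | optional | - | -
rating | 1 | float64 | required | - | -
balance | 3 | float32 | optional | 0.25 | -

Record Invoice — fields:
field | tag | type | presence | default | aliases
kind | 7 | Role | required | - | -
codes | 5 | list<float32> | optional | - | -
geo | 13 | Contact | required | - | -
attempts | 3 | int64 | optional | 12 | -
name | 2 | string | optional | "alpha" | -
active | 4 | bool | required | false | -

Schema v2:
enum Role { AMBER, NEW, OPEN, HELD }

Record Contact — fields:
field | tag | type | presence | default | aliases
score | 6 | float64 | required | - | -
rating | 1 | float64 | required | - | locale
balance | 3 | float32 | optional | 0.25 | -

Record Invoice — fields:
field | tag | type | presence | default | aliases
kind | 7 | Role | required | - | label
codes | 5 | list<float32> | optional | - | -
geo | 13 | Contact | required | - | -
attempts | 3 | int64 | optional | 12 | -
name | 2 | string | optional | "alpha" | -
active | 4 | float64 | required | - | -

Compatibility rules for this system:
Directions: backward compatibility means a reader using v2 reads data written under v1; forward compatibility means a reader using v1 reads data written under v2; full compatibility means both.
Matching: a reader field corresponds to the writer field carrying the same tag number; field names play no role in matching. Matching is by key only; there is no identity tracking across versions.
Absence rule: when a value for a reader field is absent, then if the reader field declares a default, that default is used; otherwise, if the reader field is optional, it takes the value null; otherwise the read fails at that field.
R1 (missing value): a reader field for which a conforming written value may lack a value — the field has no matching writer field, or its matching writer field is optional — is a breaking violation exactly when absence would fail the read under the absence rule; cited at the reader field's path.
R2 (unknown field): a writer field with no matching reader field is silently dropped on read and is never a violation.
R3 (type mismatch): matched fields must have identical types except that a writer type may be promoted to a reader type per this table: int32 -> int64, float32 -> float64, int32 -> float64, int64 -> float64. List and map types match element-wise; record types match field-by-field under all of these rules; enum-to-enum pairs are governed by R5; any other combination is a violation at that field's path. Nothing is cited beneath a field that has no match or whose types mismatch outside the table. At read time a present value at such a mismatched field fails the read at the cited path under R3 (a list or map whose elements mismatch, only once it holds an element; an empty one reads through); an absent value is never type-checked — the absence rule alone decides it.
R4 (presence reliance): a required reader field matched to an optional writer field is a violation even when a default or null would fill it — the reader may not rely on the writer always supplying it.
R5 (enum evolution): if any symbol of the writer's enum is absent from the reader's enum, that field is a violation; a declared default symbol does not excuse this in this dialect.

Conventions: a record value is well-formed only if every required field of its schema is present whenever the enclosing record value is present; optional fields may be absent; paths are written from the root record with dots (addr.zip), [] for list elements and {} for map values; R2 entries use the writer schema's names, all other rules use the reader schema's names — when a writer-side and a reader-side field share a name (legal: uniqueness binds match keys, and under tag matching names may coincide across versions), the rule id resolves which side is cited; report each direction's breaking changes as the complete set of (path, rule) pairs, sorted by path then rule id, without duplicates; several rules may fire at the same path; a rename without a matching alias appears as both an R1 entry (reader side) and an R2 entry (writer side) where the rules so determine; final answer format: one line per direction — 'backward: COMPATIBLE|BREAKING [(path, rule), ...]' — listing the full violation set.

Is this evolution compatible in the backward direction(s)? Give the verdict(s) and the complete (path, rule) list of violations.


backward: BREAKING [(active, R3), (geo.score, R1), (geo.score, R4)]

each type pair in Invoice: writer, then reader
backward on Invoice — v2 reading data written by v1:
  writer required, Role -> Role: reader kind maps from writer kind
  writer optional, list<float32> -> list<float32>: reader codes maps from writer codes
  writer required, Contact -> Contact: reader geo maps from writer geo
  writer optional, int64 -> int64: reader attempts maps from writer attempts
  writer optional, string -> string: reader name maps from writer name
  writer required, bool -> float64: reader active maps from writer active
  writer optional, float64 -> float64: reader geo.score maps from writer geo.score
  writer required, float64 -> float64: reader geo.rating maps from writer geo.rating
  writer optional, float32 -> float32: reader geo.balance maps from writer geo.balance
  rule R3 violated at active
  rule R1 violated at geo.score
  rule R4 violated at geo.score
  => backward: BREAKING (3)
remaining Invoice differences; none change what is asked:
  enum Role (field kind in record Invoice): symbol HELD added -> its effect on Invoice is confined to the forward direction, not asked


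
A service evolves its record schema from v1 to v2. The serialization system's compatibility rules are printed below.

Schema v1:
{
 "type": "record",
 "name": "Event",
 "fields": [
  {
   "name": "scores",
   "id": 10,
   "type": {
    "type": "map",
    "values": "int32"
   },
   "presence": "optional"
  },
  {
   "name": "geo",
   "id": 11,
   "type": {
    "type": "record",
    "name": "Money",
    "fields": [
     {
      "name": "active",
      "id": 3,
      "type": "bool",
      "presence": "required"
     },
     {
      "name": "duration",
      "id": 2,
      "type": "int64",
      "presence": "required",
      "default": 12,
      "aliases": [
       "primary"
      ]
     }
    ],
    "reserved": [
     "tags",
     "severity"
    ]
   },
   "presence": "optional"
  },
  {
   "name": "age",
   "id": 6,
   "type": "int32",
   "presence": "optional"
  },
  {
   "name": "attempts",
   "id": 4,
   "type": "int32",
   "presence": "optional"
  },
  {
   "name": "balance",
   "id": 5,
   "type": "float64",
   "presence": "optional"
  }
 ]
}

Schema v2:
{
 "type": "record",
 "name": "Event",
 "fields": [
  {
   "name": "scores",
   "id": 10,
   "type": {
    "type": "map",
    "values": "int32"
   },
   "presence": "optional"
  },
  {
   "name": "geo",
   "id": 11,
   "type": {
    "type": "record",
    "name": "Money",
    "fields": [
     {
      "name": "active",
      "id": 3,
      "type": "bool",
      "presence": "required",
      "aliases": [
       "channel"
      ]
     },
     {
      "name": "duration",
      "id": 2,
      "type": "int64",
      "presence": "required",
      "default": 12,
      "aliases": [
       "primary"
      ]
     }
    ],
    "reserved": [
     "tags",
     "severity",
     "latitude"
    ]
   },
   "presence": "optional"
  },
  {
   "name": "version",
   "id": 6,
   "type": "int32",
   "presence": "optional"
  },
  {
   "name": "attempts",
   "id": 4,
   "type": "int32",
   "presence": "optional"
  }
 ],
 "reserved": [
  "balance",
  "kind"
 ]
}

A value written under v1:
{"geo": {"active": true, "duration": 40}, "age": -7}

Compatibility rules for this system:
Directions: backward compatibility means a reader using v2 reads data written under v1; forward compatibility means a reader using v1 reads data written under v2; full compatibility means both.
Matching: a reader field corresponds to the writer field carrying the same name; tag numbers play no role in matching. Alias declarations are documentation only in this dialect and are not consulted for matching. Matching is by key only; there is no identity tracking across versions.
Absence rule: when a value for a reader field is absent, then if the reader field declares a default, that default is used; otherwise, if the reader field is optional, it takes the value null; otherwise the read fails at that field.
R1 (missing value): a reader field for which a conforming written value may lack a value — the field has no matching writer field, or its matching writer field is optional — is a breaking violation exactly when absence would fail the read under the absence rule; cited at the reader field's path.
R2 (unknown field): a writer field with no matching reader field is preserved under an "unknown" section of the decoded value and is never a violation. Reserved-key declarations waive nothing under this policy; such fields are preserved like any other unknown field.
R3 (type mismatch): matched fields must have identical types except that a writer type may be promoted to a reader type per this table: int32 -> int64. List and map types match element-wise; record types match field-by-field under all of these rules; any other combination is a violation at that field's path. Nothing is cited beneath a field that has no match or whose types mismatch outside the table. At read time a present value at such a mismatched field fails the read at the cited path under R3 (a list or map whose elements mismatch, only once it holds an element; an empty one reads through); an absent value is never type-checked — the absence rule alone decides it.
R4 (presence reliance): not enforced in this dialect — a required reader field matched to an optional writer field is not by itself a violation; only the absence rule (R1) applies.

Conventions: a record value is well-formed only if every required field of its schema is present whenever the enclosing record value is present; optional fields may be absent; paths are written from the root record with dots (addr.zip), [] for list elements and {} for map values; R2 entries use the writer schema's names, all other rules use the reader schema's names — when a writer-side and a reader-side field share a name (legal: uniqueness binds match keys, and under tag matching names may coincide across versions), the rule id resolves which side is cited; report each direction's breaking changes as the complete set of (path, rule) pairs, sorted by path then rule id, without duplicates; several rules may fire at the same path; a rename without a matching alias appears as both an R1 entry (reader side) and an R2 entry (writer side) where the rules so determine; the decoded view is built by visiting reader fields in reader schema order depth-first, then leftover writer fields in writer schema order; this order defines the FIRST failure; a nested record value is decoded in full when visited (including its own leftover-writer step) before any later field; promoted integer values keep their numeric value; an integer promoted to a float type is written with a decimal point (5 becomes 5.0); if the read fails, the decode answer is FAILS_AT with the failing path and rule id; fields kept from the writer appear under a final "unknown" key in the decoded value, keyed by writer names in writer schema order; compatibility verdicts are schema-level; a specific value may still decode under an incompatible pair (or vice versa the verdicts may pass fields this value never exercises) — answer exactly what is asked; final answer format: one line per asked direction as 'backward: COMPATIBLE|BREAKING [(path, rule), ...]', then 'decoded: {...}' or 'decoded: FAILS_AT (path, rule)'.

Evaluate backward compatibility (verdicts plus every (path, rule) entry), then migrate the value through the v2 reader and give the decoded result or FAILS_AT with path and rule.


backward: COMPATIBLE []; decoded: {"scores": null, "geo": {"active": true, "duration": 40}, "version": null, "attempts": null, "unknown": {"age": -7}}

in Event below, arrows point writer -> reader
backward for Event (reader v2, writer v1):
  scores <- scores (map<string, int32> -> map<string, int32>, writer optional)
  geo <- geo (Money -> Money, writer optional)
  version has no writer counterpart
  attempts <- attempts (int32 -> int32, writer optional)
  writer age: unknown to reader
  writer balance: unknown to reader
  geo.active <- geo.active (bool -> bool, writer required)
  geo.duration <- geo.duration (int64 -> int64, writer required)
  => backward: COMPATIBLE
migrating the Event value to v2:
  scores := null (absent, optional -> null)
  geo.active := true
  geo.duration := 40
  version := null (absent, optional -> null)
  attempts := null (absent, optional -> null)
  writer age: kept under "unknown"
  => decoded: {"scores": null, "geo": {"active": true, "duration": 40}, "version": null, "attempts": null, "unknown": {"age": -7}}


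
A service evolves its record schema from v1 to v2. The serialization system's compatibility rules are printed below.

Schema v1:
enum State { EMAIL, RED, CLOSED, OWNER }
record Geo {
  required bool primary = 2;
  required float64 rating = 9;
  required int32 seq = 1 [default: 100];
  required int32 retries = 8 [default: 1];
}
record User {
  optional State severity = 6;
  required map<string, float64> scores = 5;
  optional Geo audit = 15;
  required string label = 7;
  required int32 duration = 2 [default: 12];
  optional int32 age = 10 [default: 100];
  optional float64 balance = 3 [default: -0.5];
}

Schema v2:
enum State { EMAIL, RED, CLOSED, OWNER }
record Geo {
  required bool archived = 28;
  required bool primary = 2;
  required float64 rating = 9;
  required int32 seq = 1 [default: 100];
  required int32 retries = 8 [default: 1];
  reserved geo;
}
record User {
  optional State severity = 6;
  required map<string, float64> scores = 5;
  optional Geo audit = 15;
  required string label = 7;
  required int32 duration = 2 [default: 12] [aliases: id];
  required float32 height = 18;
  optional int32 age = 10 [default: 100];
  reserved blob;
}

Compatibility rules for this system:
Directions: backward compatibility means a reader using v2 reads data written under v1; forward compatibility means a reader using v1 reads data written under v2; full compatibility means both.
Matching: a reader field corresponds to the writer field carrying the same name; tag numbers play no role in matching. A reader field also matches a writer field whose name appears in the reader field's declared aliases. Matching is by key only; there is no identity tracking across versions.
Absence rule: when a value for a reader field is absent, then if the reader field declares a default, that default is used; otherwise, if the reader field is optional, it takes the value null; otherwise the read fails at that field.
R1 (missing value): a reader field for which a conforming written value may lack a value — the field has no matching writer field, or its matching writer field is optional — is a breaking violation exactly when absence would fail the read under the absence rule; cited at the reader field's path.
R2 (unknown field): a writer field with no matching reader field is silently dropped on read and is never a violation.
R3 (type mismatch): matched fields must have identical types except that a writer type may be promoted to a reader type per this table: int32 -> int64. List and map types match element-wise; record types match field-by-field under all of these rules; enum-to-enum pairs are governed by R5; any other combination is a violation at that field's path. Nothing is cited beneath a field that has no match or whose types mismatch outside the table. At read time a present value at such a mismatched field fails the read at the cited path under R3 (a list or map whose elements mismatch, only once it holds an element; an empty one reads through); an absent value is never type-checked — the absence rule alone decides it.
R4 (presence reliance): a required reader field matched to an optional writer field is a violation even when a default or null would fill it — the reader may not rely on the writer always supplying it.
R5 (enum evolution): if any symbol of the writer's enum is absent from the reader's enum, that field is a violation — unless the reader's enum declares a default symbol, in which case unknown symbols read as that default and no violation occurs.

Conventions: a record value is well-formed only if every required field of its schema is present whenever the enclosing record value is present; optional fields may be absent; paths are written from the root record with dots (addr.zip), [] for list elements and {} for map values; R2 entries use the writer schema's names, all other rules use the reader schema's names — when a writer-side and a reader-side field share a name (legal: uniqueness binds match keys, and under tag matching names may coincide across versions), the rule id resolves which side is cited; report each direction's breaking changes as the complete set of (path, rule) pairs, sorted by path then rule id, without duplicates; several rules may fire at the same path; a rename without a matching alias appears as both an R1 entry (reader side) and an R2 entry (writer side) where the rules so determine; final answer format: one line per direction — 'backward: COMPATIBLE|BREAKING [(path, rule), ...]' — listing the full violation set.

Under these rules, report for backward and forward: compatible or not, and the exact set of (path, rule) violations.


backward: BREAKING [(audit.archived, R1), (height, R1)]; forward: COMPATIBLE []

the writer's type comes first in each User pair
backward analysis of User with v2 as reader and v1 as writer:
  severity: State -> State, writer optional; from severity
  scores: map<string, float64> -> map<string, float64>, writer required; from scores
  audit: Geo -> Geo, writer optional; from audit
  label: string -> string, writer required; from label
  duration: int32 -> int32, writer required; from duration
  height has no writer counterpart
  age: int32 -> int32, writer optional; from age
  writer balance: unknown to reader
  audit.archived has no writer counterpart
  audit.primary: bool -> bool, writer required; from audit.primary
  audit.rating: float64 -> float64, writer required; from audit.rating
  audit.seq: int32 -> int32, writer required; from audit.seq
  audit.retries: int32 -> int32, writer required; from audit.retries
  breaking: (audit.archived, R1)
  breaking: (height, R1)
  backward on User therefore BREAKING (2)
forward analysis of User with v1 as reader and v2 as writer:
  severity: State -> State, writer optional; from severity
  scores: map<string, float64> -> map<string, float64>, writer required; from scores
  audit: Geo -> Geo, writer optional; from audit
  label: string -> string, writer required; from label
  duration: int32 -> int32, writer required; from duration
  age: int32 -> int32, writer optional; from age
  balance has no writer counterpart
  writer height: unknown to reader
  audit.primary: bool -> bool, writer required; from audit.primary
  audit.rating: float64 -> float64, writer required; from audit.rating
  audit.seq: int32 -> int32, writer required; from audit.seq
  audit.retries: int32 -> int32, writer required; from audit.retries
  writer audit.archived: unknown to reader
  => forward: COMPATIBLE


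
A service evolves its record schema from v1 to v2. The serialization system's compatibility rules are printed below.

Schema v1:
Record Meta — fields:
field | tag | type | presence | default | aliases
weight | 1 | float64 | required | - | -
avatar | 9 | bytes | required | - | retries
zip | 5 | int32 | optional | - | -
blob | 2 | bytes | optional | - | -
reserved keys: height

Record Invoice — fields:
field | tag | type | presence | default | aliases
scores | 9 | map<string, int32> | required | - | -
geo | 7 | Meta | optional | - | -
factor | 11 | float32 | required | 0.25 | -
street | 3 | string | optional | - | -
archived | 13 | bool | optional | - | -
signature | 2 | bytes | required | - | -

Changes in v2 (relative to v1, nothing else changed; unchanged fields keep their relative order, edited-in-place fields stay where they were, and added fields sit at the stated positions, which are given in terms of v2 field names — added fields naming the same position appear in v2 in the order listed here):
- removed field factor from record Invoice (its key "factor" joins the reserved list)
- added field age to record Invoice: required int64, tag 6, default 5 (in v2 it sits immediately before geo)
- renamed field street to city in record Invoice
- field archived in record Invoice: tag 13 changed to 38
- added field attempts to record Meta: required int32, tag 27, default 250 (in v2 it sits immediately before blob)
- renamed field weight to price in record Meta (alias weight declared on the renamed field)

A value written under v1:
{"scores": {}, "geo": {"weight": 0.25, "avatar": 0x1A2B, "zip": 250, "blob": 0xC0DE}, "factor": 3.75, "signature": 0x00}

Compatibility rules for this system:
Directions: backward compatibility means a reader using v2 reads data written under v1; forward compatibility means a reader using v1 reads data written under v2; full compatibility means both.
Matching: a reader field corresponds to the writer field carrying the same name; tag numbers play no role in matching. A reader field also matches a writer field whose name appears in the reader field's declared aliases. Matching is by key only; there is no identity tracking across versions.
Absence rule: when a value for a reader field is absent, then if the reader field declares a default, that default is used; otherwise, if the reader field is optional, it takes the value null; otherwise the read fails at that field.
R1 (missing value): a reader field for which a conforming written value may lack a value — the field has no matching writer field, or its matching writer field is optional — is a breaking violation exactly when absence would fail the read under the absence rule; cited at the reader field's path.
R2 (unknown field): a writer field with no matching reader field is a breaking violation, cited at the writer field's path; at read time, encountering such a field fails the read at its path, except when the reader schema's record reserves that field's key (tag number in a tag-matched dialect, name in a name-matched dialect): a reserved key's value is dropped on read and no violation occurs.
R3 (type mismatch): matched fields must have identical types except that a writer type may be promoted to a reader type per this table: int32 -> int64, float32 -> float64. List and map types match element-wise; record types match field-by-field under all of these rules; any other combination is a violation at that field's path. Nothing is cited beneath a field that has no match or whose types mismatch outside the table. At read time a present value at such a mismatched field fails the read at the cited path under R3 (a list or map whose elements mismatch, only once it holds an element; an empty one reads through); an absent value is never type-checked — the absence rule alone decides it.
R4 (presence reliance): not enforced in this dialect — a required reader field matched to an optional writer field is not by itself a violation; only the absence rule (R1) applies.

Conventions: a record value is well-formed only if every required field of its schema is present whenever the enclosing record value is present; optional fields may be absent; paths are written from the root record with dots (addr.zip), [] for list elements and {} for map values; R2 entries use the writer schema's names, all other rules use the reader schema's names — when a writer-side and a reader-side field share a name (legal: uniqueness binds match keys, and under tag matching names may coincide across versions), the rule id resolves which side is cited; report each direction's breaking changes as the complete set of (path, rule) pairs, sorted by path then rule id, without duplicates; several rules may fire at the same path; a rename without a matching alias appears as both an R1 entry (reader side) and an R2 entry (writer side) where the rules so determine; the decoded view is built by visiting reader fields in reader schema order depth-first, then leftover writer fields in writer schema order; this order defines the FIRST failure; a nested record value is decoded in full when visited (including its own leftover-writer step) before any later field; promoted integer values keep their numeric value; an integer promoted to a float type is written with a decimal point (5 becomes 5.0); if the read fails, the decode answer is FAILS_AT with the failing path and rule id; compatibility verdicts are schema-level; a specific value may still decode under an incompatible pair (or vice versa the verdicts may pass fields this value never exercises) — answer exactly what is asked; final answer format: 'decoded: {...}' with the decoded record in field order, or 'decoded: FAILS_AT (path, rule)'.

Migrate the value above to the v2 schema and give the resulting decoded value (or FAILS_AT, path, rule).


in Invoice below, arrows point writer -> reader
decoding the Invoice value with the v2 reader:
  scores := {}
  age := 5 (missing; default applied)
  geo.price := 0.25 (from writer weight)
  geo.avatar := 0x1A2B
  geo.zip := 250
  geo.attempts := 250 (missing; default applied)
  geo.blob := 0xC0DE
  city := null (missing; optional => null)
  archived := null (missing; optional => null)
  signature := 0x00
  writer factor: reserved -> dropped
  => decoded: {"scores": {}, "age": 5, "geo": {"price": 0.25, "avatar": 0x1A2B, "zip": 250, "attempts": 250, "blob": 0xC0DE}, "city": null, "archived": null, "signature": 0x00}
diffs on Invoice not affecting the asked answer:
  field archived in record Invoice: tag 13 changed to 38 -> inert under this dialect — no rule fires on Invoice and the result does not move

decoded: {"scores": {}, "age": 5, "geo": {"price": 0.25, "avatar": 0x1A2B, "zip": 250, "attempts": 250, "blob": 0xC0DE}, "city": null, "archived": null, "signature": 0x00}


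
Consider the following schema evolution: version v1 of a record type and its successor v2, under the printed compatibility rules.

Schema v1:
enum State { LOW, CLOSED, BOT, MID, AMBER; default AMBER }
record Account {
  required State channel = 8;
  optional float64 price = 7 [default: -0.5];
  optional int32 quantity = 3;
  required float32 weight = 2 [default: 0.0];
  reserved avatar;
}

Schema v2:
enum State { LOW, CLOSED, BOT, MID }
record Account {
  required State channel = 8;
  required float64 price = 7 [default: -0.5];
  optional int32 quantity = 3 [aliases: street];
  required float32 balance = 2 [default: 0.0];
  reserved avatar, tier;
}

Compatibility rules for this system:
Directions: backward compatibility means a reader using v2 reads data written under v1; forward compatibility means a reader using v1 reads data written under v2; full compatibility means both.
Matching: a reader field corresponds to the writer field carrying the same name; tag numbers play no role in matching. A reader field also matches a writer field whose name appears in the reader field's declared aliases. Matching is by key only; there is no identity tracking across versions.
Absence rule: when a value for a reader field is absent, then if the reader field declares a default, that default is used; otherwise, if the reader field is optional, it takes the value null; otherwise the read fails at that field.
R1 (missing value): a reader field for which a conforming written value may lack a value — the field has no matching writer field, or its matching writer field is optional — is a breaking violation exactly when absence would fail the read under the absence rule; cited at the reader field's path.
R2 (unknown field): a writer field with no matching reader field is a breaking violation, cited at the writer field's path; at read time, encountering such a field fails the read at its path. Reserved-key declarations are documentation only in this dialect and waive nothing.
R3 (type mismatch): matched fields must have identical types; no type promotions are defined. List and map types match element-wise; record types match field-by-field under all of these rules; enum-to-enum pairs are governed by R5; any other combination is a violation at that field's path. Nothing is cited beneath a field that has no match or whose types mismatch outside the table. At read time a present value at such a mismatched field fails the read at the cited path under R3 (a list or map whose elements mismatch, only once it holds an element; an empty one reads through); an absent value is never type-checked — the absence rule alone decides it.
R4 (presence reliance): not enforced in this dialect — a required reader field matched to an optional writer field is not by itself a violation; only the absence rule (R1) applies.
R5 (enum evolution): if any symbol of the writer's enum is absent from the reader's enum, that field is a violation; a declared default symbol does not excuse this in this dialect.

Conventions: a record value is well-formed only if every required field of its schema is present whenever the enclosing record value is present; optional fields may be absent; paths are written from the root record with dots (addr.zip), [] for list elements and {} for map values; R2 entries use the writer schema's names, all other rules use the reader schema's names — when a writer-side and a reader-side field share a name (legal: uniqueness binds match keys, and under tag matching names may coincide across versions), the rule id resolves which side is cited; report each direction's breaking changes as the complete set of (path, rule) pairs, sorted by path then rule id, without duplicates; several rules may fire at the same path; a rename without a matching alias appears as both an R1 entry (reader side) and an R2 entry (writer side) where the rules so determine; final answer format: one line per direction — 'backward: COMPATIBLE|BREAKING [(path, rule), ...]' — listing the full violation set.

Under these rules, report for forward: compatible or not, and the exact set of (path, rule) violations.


forward: BREAKING [(balance, R2)]

arrows below run writer -> reader for Account
forward pass over Account, reader schema v1, writer schema v2:
  channel: State -> State, writer required; from channel
  price: float64 -> float64, writer required; from price
  quantity: int32 -> int32, writer optional; from quantity
  weight: no writer-side match
  writer balance: unknown to reader
  rule R2 violated at balance
  forward on Account therefore BREAKING (1)
checking off the Account differences that do not matter here:
  field price in record Account: optional changed to required -> triggers nothing under Account's printed rules — same verdict
  enum State (field channel in record Account): symbol AMBER removed (it was the default; the default is cleared) -> its effect on Account is confined to the backward direction, not asked


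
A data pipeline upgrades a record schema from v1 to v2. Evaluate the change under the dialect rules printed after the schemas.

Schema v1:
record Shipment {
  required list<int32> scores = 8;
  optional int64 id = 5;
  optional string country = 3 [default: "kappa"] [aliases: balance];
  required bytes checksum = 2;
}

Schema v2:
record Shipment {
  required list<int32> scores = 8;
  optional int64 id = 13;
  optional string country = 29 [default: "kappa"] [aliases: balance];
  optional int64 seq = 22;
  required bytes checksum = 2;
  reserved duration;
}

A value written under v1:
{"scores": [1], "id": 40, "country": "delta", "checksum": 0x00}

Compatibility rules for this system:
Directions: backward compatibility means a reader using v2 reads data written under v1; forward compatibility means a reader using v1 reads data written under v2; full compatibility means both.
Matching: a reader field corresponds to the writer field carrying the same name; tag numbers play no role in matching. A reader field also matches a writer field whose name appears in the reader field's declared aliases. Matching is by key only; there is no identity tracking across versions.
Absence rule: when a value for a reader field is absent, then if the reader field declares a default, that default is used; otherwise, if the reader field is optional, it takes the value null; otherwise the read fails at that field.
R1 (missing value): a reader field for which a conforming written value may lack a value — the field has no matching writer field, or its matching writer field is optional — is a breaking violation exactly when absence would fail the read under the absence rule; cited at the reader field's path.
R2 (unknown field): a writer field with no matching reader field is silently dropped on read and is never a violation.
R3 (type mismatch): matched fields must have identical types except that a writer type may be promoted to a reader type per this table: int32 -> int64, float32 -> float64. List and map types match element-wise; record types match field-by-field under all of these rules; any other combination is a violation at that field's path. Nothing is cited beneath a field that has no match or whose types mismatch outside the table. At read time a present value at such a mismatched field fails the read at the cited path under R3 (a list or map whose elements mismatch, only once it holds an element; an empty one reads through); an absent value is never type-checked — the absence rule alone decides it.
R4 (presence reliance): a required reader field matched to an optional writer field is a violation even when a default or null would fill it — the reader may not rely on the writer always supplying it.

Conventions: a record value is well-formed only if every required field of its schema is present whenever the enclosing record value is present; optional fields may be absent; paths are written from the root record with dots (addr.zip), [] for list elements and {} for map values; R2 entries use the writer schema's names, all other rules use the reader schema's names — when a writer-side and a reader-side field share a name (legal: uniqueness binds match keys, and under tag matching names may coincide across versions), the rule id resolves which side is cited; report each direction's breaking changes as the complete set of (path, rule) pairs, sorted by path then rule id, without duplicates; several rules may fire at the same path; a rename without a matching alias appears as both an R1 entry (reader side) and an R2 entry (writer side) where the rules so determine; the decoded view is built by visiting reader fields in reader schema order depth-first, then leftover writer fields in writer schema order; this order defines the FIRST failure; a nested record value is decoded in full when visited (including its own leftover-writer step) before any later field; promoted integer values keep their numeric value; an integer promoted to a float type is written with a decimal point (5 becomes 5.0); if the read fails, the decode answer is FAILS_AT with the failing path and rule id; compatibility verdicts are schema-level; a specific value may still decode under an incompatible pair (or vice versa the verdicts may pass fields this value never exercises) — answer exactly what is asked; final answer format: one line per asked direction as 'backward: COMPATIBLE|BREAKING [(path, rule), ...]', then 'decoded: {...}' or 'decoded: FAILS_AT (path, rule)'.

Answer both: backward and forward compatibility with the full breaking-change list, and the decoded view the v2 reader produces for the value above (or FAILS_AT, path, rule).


the writer's type comes first in each Shipment pair
backward on Shipment — v2 reading data written by v1:
  scores: paired with writer scores (list<int32> -> list<int32>; writer required)
  id: paired with writer id (int64 -> int64; writer optional)
  country: paired with writer country (string -> string; writer optional)
  no writer field matches reader seq
  checksum: paired with writer checksum (bytes -> bytes; writer required)
  nothing fires on Shipment: backward is COMPATIBLE
forward on Shipment — v1 reading data written by v2:
  scores: paired with writer scores (list<int32> -> list<int32>; writer required)
  id: paired with writer id (int64 -> int64; writer optional)
  country: paired with writer country (string -> string; writer optional)
  checksum: paired with writer checksum (bytes -> bytes; writer required)
  writer field seq has no reader counterpart
  nothing fires on Shipment: forward is COMPATIBLE
decoding the Shipment value with the v2 reader:
  scores := [1]
  id := 40
  country := "delta"
  seq := null (not supplied -> null)
  checksum := 0x00
  => decoded: {"scores": [1], "id": 40, "country": "delta", "seq": null, "checksum": 0x00}

backward: COMPATIBLE []; forward: COMPATIBLE []; decoded: {"scores": [1], "id": 40, "country": "delta", "seq": null, "checksum": 0x00}
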